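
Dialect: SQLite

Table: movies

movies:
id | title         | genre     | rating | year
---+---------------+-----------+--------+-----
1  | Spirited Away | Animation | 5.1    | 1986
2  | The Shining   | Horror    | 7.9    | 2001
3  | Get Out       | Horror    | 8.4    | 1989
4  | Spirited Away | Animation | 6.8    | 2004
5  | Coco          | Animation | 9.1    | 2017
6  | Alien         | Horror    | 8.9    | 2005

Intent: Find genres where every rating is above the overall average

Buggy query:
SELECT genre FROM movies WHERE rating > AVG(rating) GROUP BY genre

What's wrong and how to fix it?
Bug: WHERE evaluates per row before aggregation, so AVG() is unavailable

Fix: Use a subquery for AVG and a HAVING MIN(...) filter so the condition holds for every row in the group

Corrected query:
SELECT genre FROM movies GROUP BY genre HAVING MIN(rating) > (SELECT AVG(rating) FROM movies)

Result:
genre 
------
Horror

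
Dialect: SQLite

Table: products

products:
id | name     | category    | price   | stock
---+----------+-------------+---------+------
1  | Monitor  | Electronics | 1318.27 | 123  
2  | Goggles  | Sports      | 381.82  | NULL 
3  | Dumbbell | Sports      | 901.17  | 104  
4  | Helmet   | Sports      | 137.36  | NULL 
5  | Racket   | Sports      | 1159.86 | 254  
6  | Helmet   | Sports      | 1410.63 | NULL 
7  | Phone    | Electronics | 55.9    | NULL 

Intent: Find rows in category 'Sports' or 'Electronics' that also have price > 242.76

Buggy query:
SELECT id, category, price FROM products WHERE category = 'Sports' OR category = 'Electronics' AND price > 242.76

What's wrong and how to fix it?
Bug: Without parentheses, AND is evaluated before OR, so the price filter only applies to the 'Electronics' branch

Fix: Group the OR with parentheses (or use IN), then AND the threshold

Corrected query:
SELECT id, category, price FROM products WHERE (category = 'Sports' OR category = 'Electronics') AND price > 242.76

Result:
id | category    | price  
---+-------------+--------
1  | Electronics | 1318.27
2  | Sports      | 381.82 
3  | Sports      | 901.17 
5  | Sports      | 1159.86
6  | Sports      | 1410.63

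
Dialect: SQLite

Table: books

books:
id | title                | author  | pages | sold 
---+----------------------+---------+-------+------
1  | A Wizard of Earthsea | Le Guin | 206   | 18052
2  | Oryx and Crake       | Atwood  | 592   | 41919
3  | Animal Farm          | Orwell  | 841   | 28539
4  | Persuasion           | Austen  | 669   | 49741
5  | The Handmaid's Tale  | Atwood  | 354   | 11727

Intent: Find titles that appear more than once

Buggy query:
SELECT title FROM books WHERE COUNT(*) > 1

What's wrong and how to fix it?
Bug: WHERE can't reference COUNT(*); aggregates are computed after WHERE

Fix: Group first, then use HAVING for the count condition

Corrected query:
SELECT title FROM books GROUP BY title HAVING COUNT(*) > 1

Result:
(no rows)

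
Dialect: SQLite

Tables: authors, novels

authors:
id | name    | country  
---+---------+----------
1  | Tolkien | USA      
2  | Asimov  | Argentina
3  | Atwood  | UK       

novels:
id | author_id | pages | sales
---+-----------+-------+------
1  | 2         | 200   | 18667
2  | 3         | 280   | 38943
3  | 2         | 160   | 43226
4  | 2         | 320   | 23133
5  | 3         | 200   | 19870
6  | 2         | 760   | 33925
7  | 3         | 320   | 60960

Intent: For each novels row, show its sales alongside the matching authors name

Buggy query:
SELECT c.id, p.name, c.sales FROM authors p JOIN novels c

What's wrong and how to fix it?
Bug: JOIN with no ON clause produces a cartesian product; every novels row pairs with every authors row

Fix: Add ON c.author_id = p.id to the JOIN

Corrected query:
SELECT c.id, p.name, c.sales FROM authors p JOIN novels c ON c.author_id = p.id

Result:
id | name   | sales
---+--------+------
1  | Asimov | 18667
2  | Atwood | 38943
3  | Asimov | 43226
4  | Asimov | 23133
5  | Atwood | 19870
6  | Asimov | 33925
7  | Atwood | 60960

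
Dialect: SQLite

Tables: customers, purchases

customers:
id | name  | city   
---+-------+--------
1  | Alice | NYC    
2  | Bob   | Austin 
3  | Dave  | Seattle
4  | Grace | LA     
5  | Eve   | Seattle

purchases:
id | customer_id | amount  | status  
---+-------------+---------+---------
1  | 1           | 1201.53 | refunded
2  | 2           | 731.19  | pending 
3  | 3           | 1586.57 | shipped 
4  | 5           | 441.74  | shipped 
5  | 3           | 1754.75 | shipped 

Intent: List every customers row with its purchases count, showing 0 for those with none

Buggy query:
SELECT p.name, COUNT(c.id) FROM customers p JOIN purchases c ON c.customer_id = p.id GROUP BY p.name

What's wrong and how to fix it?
Bug: INNER JOIN drops customers rows that have no matching purchases rows

Fix: Switch to LEFT JOIN to retain unmatched parent rows

Corrected query:
SELECT p.name, COUNT(c.id) FROM customers p LEFT JOIN purchases c ON c.customer_id = p.id GROUP BY p.name

Result:
name  | COUNT(c.id)
------+------------
Alice | 1          
Bob   | 1          
Dave  | 2          
Eve   | 1          
Grace | 0          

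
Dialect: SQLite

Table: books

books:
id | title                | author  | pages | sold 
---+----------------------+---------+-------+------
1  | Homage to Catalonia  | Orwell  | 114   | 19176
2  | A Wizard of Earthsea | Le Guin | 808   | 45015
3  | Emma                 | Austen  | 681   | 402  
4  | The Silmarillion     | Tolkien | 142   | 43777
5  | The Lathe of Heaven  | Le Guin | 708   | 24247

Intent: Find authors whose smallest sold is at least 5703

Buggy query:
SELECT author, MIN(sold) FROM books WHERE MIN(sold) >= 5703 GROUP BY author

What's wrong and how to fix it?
Bug: MIN() in WHERE is a misuse of aggregate

Fix: Replace WHERE with HAVING after the GROUP BY

Corrected query:
SELECT author, MIN(sold) FROM books GROUP BY author HAVING MIN(sold) >= 5703

Result:
author  | MIN(sold)
--------+----------
Le Guin | 24247    
Orwell  | 19176    
Tolkien | 43777    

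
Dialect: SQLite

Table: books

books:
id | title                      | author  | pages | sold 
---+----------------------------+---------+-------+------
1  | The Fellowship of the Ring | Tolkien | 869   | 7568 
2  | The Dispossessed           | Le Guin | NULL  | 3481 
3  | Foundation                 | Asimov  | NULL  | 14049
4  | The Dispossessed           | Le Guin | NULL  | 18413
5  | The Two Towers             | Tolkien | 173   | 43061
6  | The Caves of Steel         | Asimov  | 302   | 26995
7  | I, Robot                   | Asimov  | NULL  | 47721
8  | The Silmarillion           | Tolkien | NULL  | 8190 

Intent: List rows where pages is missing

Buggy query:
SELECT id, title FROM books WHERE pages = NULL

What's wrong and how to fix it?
Bug: '= NULL' is always unknown in SQL three-valued logic, so no rows match

Fix: Replace '= NULL' with 'IS NULL'

Corrected query:
SELECT id, title FROM books WHERE pages IS NULL

Result:
id | title           
---+-----------------
2  | The Dispossessed
3  | Foundation      
4  | The Dispossessed
7  | I, Robot        
8  | The Silmarillion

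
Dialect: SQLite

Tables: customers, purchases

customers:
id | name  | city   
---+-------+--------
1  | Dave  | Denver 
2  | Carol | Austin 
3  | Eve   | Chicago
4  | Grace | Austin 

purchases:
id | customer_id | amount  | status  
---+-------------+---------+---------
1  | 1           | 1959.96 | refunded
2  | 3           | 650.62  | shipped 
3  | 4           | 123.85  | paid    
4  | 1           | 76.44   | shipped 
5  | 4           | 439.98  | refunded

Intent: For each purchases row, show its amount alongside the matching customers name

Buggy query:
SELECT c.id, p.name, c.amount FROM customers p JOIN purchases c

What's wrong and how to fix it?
Bug: Missing join condition: each purchases row is matched to all customers rows instead of just its own

Fix: Add ON c.customer_id = p.id to the JOIN

Corrected query:
SELECT c.id, p.name, c.amount FROM customers p JOIN purchases c ON c.customer_id = p.id

Result:
id | name  | amount 
---+-------+--------
1  | Dave  | 1959.96
2  | Eve   | 650.62 
3  | Grace | 123.85 
4  | Dave  | 76.44  
5  | Grace | 439.98 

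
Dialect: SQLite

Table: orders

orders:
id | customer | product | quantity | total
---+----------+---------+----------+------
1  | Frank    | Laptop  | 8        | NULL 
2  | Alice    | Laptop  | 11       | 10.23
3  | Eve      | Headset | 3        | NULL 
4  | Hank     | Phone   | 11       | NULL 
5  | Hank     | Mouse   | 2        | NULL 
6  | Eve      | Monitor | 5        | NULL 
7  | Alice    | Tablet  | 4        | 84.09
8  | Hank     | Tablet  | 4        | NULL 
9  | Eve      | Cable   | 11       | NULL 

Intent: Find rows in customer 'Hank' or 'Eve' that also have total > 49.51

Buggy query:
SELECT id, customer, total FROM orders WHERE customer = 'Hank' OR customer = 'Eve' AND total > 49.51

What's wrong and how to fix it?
Bug: Without parentheses, AND is evaluated before OR, so the total filter only applies to the 'Eve' branch

Fix: Group the OR with parentheses (or use IN), then AND the threshold

Corrected query:
SELECT id, customer, total FROM orders WHERE (customer = 'Hank' OR customer = 'Eve') AND total > 49.51

Result:
(no rows)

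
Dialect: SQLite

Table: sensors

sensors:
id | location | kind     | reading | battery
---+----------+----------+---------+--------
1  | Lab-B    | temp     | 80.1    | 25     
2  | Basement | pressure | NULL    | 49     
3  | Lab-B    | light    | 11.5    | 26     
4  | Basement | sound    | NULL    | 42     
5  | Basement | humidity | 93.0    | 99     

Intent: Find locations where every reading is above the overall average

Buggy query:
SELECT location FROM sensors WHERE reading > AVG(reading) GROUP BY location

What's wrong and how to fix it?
Bug: AVG() is an aggregate; it can't sit directly in WHERE

Fix: Use a subquery for AVG and a HAVING MIN(...) filter so the condition holds for every row in the group

Corrected query:
SELECT location FROM sensors GROUP BY location HAVING MIN(reading) > (SELECT AVG(reading) FROM sensors)

Result:
location
--------
Basement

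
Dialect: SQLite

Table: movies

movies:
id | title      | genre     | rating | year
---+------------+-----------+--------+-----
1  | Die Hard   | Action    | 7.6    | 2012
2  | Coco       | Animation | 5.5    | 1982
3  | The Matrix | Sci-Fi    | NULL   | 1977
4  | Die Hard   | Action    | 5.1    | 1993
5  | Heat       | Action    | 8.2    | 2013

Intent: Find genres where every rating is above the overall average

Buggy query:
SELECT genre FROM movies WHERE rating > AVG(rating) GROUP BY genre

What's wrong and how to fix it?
Bug: AVG() is an aggregate; it can't sit directly in WHERE

Fix: Compute the overall average in a scalar subquery and compare each group's MIN against it in HAVING

Corrected query:
SELECT genre FROM movies GROUP BY genre HAVING MIN(rating) > (SELECT AVG(rating) FROM movies)

Result:
(no rows)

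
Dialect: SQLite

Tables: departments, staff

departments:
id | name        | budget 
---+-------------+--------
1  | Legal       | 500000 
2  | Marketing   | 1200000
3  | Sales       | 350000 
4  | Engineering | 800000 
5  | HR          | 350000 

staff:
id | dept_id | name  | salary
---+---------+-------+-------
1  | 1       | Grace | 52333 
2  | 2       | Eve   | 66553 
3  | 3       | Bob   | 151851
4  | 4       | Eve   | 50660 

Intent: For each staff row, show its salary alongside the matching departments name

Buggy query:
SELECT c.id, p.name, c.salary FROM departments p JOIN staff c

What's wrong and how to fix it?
Bug: JOIN with no ON clause produces a cartesian product; every staff row pairs with every departments row

Fix: Specify the join condition linking the foreign key to the parent id

Corrected query:
SELECT c.id, p.name, c.salary FROM departments p JOIN staff c ON c.dept_id = p.id

Result:
id | name        | salary
---+-------------+-------
1  | Legal       | 52333 
2  | Marketing   | 66553 
3  | Sales       | 151851
4  | Engineering | 50660 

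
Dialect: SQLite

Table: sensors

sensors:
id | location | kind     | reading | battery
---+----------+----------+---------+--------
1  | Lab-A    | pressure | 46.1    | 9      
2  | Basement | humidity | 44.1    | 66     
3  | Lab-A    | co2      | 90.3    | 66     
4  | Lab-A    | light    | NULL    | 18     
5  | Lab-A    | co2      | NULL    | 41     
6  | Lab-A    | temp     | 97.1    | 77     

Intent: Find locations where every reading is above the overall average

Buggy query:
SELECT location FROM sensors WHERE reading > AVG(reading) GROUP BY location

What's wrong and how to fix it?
Bug: WHERE evaluates per row before aggregation, so AVG() is unavailable

Fix: Compute the overall average in a scalar subquery and compare each group's MIN against it in HAVING

Corrected query:
SELECT location FROM sensors GROUP BY location HAVING MIN(reading) > (SELECT AVG(reading) FROM sensors)

Result:
(no rows)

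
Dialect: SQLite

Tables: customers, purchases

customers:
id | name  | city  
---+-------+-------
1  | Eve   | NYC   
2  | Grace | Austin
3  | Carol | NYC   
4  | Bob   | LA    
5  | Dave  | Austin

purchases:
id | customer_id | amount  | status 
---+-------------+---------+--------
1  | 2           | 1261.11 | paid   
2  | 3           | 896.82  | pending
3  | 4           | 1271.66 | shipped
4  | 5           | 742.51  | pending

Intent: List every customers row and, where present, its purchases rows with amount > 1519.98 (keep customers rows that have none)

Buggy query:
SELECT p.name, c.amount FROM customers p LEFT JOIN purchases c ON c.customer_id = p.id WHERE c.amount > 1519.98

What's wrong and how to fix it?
Bug: A WHERE condition on the right-hand table after LEFT JOIN drops unmatched parents

Fix: Move the right-table condition into the ON clause so unmatched parents are kept

Corrected query:
SELECT p.name, c.amount FROM customers p LEFT JOIN purchases c ON c.customer_id = p.id AND c.amount > 1519.98

Result:
name  | amount
------+-------
Eve   | NULL  
Grace | NULL  
Carol | NULL  
Bob   | NULL  
Dave  | NULL  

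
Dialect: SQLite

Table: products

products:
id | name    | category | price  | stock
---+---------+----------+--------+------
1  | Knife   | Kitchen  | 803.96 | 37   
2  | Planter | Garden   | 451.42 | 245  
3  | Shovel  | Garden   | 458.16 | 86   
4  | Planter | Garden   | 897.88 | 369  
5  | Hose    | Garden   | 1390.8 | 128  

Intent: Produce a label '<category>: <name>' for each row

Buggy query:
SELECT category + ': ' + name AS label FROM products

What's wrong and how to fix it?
Bug: SQLite uses || for string concatenation; + coerces text to numbers (yielding 0)

Fix: Replace + with || to concatenate text

Corrected query:
SELECT category || ': ' || name AS label FROM products

Result:
label          
---------------
Kitchen: Knife 
Garden: Planter
Garden: Shovel 
Garden: Planter
Garden: Hose   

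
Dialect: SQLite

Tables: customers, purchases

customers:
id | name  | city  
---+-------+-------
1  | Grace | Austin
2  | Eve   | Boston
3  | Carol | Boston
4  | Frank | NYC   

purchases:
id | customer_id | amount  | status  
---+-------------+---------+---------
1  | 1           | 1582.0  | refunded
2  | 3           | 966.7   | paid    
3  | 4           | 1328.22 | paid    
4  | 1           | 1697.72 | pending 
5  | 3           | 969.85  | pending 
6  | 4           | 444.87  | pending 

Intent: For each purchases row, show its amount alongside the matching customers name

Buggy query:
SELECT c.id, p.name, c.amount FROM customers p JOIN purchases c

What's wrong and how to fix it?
Bug: Missing join condition: each purchases row is matched to all customers rows instead of just its own

Fix: Add ON c.customer_id = p.id to the JOIN

Corrected query:
SELECT c.id, p.name, c.amount FROM customers p JOIN purchases c ON c.customer_id = p.id

Result:
id | name  | amount 
---+-------+--------
1  | Grace | 1582   
2  | Carol | 966.7  
3  | Frank | 1328.22
4  | Grace | 1697.72
5  | Carol | 969.85 
6  | Frank | 444.87 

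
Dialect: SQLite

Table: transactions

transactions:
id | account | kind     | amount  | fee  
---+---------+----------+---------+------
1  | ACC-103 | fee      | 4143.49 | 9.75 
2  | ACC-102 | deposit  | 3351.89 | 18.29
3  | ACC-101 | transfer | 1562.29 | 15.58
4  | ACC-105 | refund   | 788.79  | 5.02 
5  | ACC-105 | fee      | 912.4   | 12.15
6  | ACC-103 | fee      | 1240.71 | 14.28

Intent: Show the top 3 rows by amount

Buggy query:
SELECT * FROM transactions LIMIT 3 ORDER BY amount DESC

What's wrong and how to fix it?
Bug: LIMIT must come after ORDER BY

Fix: Swap the clauses: ORDER BY first, then LIMIT

Corrected query:
SELECT * FROM transactions ORDER BY amount DESC LIMIT 3

Result:
id | account | kind     | amount  | fee  
---+---------+----------+---------+------
1  | ACC-103 | fee      | 4143.49 | 9.75 
2  | ACC-102 | deposit  | 3351.89 | 18.29
3  | ACC-101 | transfer | 1562.29 | 15.58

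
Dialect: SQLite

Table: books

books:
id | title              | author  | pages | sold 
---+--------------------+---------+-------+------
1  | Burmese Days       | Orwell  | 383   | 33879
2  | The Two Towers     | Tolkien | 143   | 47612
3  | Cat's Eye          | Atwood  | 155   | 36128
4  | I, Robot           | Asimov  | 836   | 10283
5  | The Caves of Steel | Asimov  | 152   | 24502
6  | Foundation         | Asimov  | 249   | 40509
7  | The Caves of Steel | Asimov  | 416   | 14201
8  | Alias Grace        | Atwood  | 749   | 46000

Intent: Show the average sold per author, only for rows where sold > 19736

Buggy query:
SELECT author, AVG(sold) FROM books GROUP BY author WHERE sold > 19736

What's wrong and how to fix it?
Bug: WHERE cannot follow GROUP BY

Fix: Place WHERE between FROM and GROUP BY

Corrected query:
SELECT author, AVG(sold) FROM books WHERE sold > 19736 GROUP BY author

Result:
author  | AVG(sold)
--------+----------
Asimov  | 32505.5  
Atwood  | 41064    
Orwell  | 33879    
Tolkien | 47612    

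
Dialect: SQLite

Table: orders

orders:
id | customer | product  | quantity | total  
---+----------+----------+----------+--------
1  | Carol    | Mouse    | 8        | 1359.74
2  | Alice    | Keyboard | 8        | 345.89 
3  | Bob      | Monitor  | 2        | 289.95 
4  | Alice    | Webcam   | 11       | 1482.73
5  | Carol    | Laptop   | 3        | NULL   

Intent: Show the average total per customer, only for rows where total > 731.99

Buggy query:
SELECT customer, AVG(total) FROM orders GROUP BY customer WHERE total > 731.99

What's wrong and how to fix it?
Bug: Row-level WHERE must come before GROUP BY in the clause order

Fix: Move the WHERE clause before GROUP BY

Corrected query:
SELECT customer, AVG(total) FROM orders WHERE total > 731.99 GROUP BY customer

Result:
customer | AVG(total)
---------+-----------
Alice    | 1482.73   
Carol    | 1359.74   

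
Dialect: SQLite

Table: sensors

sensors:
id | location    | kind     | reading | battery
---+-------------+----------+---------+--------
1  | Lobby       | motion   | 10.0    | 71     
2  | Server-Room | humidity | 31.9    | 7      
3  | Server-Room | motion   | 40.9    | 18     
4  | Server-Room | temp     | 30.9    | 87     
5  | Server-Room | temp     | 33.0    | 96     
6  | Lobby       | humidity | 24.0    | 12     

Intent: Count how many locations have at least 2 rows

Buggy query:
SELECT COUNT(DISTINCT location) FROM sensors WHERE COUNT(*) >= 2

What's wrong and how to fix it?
Bug: WHERE filters individual rows, not groups, so a group-level COUNT is invalid there

Fix: Group first with HAVING COUNT(*) >= 2, then COUNT the resulting groups

Corrected query:
SELECT COUNT(*) FROM (SELECT location FROM sensors GROUP BY location HAVING COUNT(*) >= 2)

Result:
COUNT(*)
--------
2       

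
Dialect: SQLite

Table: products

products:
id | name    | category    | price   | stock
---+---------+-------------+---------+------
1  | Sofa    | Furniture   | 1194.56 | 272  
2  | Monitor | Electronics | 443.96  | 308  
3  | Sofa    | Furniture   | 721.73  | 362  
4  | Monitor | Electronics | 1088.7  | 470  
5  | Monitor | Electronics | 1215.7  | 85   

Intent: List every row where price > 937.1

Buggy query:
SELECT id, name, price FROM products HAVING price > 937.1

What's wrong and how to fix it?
Bug: HAVING filters the output of aggregation, but this query has no GROUP BY and no aggregate functions, so SQLite rejects it (HAVING clause on a non-aggregate query); the condition here is per row

Fix: Replace HAVING with WHERE since the condition applies to individual rows

Corrected query:
SELECT id, name, price FROM products WHERE price > 937.1

Result:
id | name    | price  
---+---------+--------
1  | Sofa    | 1194.56
4  | Monitor | 1088.7 
5  | Monitor | 1215.7 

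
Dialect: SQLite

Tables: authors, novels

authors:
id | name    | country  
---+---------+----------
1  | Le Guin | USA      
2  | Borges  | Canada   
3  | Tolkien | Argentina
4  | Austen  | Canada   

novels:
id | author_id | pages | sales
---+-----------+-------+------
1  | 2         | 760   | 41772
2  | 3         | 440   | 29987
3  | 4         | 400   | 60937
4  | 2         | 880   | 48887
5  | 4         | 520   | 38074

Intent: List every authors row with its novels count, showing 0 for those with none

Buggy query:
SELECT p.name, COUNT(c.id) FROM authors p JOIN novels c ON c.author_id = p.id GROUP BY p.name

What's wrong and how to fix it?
Bug: An inner join excludes parents with zero children

Fix: Use LEFT JOIN so parents without children still appear (COUNT(c.id) gives 0)

Corrected query:
SELECT p.name, COUNT(c.id) FROM authors p LEFT JOIN novels c ON c.author_id = p.id GROUP BY p.name

Result:
name    | COUNT(c.id)
--------+------------
Austen  | 2          
Borges  | 2          
Le Guin | 0          
Tolkien | 1          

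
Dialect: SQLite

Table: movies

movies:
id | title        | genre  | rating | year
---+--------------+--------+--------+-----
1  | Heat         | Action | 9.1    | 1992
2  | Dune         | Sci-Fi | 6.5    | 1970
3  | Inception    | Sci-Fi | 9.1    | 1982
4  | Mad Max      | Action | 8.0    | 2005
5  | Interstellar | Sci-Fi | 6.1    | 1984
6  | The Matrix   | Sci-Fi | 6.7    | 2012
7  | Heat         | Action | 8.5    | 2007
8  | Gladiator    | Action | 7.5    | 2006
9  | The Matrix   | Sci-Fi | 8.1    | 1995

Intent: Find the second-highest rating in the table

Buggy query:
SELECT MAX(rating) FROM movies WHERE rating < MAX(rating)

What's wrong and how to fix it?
Bug: The inner MAX is an aggregate inside WHERE, which is not allowed

Fix: Compute the overall MAX in a subquery, then take MAX of rows below it

Corrected query:
SELECT MAX(rating) FROM movies WHERE rating < (SELECT MAX(rating) FROM movies)

Result:
MAX(rating)
-----------
8.5        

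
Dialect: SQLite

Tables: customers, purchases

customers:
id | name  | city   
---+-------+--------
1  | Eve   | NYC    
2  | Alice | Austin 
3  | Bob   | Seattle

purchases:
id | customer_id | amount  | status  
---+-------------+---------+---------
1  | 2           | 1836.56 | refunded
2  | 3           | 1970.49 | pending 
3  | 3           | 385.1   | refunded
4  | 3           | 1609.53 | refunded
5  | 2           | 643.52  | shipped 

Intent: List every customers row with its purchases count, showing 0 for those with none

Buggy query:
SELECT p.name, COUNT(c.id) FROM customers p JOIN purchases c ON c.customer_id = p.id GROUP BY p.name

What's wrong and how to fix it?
Bug: INNER JOIN drops customers rows that have no matching purchases rows

Fix: Use LEFT JOIN so parents without children still appear (COUNT(c.id) gives 0)

Corrected query:
SELECT p.name, COUNT(c.id) FROM customers p LEFT JOIN purchases c ON c.customer_id = p.id GROUP BY p.name

Result:
name  | COUNT(c.id)
------+------------
Alice | 2          
Bob   | 3          
Eve   | 0          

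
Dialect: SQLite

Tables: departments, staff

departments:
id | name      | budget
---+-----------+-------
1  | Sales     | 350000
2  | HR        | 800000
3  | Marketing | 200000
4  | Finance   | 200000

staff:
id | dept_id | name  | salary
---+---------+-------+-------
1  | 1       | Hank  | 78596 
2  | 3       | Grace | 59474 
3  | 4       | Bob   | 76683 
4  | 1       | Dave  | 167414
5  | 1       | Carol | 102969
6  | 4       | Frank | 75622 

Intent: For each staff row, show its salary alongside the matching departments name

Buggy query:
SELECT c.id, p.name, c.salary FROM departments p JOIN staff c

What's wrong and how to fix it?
Bug: Missing join condition: each staff row is matched to all departments rows instead of just its own

Fix: Add ON c.dept_id = p.id to the JOIN

Corrected query:
SELECT c.id, p.name, c.salary FROM departments p JOIN staff c ON c.dept_id = p.id

Result:
id | name      | salary
---+-----------+-------
1  | Sales     | 78596 
2  | Marketing | 59474 
3  | Finance   | 76683 
4  | Sales     | 167414
5  | Sales     | 102969
6  | Finance   | 75622 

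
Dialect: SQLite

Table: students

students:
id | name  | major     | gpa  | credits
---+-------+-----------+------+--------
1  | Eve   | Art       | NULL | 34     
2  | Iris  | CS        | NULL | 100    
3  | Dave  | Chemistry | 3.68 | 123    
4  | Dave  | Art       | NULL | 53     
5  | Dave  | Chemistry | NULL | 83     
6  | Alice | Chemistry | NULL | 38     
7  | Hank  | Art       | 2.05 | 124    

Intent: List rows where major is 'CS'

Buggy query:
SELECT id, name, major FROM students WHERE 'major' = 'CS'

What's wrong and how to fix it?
Bug: 'major' in single quotes is a string literal, not the column; the comparison is literal-vs-literal and never true

Fix: Remove the quotes around the column name (or use double quotes for an identifier)

Corrected query:
SELECT id, name, major FROM students WHERE major = 'CS'

Result:
id | name | major
---+------+------
2  | Iris | CS   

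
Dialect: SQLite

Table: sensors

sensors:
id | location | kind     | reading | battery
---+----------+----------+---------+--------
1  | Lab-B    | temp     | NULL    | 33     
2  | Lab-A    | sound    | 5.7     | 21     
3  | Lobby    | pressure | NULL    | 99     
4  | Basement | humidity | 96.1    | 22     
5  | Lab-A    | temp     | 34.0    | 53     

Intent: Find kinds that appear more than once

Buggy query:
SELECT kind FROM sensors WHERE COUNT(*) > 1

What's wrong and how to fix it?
Bug: COUNT(*) is an aggregate and cannot be used in WHERE

Fix: Group first, then use HAVING for the count condition

Corrected query:
SELECT kind FROM sensors GROUP BY kind HAVING COUNT(*) > 1

Result:
kind
----
temp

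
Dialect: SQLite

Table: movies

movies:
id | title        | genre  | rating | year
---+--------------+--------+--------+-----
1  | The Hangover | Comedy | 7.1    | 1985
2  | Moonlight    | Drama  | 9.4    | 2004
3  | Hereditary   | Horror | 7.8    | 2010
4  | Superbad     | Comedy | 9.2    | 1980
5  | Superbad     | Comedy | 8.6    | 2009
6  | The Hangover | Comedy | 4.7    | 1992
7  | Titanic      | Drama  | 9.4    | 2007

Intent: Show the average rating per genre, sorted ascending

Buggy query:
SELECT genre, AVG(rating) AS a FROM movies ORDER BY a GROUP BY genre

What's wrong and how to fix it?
Bug: GROUP BY must precede ORDER BY

Fix: Reorder: SELECT … FROM … GROUP BY … ORDER BY …

Corrected query:
SELECT genre, AVG(rating) AS a FROM movies GROUP BY genre ORDER BY a

Result:
genre  | a  
-------+----
Comedy | 7.4
Horror | 7.8
Drama  | 9.4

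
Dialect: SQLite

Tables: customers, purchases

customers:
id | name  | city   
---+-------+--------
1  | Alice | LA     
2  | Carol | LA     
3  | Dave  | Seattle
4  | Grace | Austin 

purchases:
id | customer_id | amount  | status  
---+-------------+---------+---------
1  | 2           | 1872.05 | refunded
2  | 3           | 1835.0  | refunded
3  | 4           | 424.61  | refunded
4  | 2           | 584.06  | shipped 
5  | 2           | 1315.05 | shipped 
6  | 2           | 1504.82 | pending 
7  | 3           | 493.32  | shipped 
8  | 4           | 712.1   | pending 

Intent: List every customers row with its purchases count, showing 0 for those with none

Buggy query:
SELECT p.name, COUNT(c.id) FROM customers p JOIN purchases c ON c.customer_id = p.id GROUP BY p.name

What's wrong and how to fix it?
Bug: An inner join excludes parents with zero children

Fix: Use LEFT JOIN so parents without children still appear (COUNT(c.id) gives 0)

Corrected query:
SELECT p.name, COUNT(c.id) FROM customers p LEFT JOIN purchases c ON c.customer_id = p.id GROUP BY p.name

Result:
name  | COUNT(c.id)
------+------------
Alice | 0          
Carol | 4          
Dave  | 2          
Grace | 2          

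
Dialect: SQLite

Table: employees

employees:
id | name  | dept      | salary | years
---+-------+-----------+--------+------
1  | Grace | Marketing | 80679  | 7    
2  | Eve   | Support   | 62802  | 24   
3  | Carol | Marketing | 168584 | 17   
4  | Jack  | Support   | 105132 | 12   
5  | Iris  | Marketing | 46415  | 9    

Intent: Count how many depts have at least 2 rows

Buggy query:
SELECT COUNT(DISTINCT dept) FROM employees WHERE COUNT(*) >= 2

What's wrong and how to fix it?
Bug: WHERE filters individual rows, not groups, so a group-level COUNT is invalid there

Fix: Group first with HAVING COUNT(*) >= 2, then COUNT the resulting groups

Corrected query:
SELECT COUNT(*) FROM (SELECT dept FROM employees GROUP BY dept HAVING COUNT(*) >= 2)

Result:
COUNT(*)
--------
2       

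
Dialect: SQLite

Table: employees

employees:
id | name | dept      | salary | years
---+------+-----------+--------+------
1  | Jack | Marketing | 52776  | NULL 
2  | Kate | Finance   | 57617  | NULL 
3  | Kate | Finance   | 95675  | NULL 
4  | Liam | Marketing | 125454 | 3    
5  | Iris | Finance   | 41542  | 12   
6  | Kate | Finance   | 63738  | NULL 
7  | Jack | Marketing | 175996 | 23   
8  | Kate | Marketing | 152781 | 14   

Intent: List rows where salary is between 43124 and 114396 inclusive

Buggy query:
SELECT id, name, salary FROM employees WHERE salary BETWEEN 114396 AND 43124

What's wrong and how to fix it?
Bug: BETWEEN expects the lower bound first; with 114396 AND 43124 the range is empty

Fix: Swap the bounds so the smaller value comes first

Corrected query:
SELECT id, name, salary FROM employees WHERE salary BETWEEN 43124 AND 114396

Result:
id | name | salary
---+------+-------
1  | Jack | 52776 
2  | Kate | 57617 
3  | Kate | 95675 
6  | Kate | 63738 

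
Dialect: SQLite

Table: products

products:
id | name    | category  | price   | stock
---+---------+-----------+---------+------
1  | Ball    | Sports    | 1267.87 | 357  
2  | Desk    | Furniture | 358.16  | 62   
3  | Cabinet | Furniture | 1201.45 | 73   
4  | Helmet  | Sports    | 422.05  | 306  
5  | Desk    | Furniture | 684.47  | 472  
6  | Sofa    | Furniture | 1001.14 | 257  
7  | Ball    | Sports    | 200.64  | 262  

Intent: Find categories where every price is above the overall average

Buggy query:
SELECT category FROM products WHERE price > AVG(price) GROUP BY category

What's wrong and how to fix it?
Bug: WHERE evaluates per row before aggregation, so AVG() is unavailable

Fix: Compute the overall average in a scalar subquery and compare each group's MIN against it in HAVING

Corrected query:
SELECT category FROM products GROUP BY category HAVING MIN(price) > (SELECT AVG(price) FROM products)

Result:
(no rows)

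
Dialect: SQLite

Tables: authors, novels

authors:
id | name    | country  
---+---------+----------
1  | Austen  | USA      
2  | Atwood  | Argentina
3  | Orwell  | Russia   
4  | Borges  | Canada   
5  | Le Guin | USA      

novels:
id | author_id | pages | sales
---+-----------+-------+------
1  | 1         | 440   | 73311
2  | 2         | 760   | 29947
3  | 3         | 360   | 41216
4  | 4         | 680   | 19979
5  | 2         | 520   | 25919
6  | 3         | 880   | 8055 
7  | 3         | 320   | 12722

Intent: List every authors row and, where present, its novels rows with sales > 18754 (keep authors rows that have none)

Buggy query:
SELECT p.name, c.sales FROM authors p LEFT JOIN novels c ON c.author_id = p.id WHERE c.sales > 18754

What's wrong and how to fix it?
Bug: A WHERE condition on the right-hand table after LEFT JOIN drops unmatched parents

Fix: Put 'c.sales > 18754' in the JOIN's ON clause instead of WHERE

Corrected query:
SELECT p.name, c.sales FROM authors p LEFT JOIN novels c ON c.author_id = p.id AND c.sales > 18754

Result:
name    | sales
--------+------
Austen  | 73311
Atwood  | 25919
Atwood  | 29947
Orwell  | 41216
Borges  | 19979
Le Guin | NULL 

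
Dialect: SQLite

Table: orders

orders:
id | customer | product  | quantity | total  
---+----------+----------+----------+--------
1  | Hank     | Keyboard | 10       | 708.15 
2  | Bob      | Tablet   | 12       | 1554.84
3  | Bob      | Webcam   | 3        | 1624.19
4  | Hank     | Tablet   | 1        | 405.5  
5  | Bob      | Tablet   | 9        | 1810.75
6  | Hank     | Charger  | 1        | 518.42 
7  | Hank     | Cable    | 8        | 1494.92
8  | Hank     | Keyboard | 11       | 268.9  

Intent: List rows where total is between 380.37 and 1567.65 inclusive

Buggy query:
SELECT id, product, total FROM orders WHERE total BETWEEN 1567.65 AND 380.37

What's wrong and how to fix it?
Bug: BETWEEN expects the lower bound first; with 1567.65 AND 380.37 the range is empty

Fix: Swap the bounds so the smaller value comes first

Corrected query:
SELECT id, product, total FROM orders WHERE total BETWEEN 380.37 AND 1567.65

Result:
id | product  | total  
---+----------+--------
1  | Keyboard | 708.15 
2  | Tablet   | 1554.84
4  | Tablet   | 405.5  
6  | Charger  | 518.42 
7  | Cable    | 1494.92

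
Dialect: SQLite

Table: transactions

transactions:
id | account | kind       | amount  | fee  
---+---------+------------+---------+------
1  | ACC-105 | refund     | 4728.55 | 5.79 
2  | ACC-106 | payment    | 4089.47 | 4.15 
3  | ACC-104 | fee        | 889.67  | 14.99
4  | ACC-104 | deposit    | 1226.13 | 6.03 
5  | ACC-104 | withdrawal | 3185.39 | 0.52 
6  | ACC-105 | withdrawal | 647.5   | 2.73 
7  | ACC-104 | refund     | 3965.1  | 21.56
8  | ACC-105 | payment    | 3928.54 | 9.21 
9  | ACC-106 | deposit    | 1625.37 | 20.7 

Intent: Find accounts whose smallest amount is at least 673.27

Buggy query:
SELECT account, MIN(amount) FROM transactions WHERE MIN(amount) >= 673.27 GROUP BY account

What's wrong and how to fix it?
Bug: Aggregates like MIN are computed per group after WHERE runs

Fix: Use HAVING for the per-group MIN condition

Corrected query:
SELECT account, MIN(amount) FROM transactions GROUP BY account HAVING MIN(amount) >= 673.27

Result:
account | MIN(amount)
--------+------------
ACC-104 | 889.67     
ACC-106 | 1625.37    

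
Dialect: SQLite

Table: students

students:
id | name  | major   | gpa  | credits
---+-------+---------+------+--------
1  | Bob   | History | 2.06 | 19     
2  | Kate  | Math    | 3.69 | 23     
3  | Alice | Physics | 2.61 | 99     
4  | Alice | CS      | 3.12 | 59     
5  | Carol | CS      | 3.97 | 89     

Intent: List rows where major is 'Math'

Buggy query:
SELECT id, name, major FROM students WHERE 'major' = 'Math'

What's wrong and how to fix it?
Bug: 'major' in single quotes is a string literal, not the column; the comparison is literal-vs-literal and never true

Fix: Reference the column as major without single quotes

Corrected query:
SELECT id, name, major FROM students WHERE major = 'Math'

Result:
id | name | major
---+------+------
2  | Kate | Math 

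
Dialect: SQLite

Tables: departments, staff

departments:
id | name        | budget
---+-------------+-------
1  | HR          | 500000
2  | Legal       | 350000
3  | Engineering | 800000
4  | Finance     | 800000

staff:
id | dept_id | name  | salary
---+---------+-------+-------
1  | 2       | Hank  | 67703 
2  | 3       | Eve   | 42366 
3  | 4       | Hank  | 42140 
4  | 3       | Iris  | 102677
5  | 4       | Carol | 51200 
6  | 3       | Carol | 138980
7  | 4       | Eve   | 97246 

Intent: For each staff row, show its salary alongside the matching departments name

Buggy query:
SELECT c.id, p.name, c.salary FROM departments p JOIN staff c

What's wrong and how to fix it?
Bug: JOIN with no ON clause produces a cartesian product; every staff row pairs with every departments row

Fix: Specify the join condition linking the foreign key to the parent id

Corrected query:
SELECT c.id, p.name, c.salary FROM departments p JOIN staff c ON c.dept_id = p.id

Result:
id | name        | salary
---+-------------+-------
1  | Legal       | 67703 
2  | Engineering | 42366 
3  | Finance     | 42140 
4  | Engineering | 102677
5  | Finance     | 51200 
6  | Engineering | 138980
7  | Finance     | 97246 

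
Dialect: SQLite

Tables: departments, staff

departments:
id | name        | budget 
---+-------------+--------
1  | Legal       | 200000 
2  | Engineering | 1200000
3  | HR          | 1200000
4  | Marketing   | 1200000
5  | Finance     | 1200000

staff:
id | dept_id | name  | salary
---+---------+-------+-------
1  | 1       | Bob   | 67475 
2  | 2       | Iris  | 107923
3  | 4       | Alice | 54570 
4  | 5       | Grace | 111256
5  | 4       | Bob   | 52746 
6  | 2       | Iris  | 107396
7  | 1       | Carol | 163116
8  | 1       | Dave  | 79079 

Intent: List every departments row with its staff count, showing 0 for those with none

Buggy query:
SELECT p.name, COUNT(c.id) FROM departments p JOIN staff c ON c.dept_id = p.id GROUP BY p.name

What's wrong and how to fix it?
Bug: An inner join excludes parents with zero children

Fix: Use LEFT JOIN so parents without children still appear (COUNT(c.id) gives 0)

Corrected query:
SELECT p.name, COUNT(c.id) FROM departments p LEFT JOIN staff c ON c.dept_id = p.id GROUP BY p.name

Result:
name        | COUNT(c.id)
------------+------------
Engineering | 2          
Finance     | 1          
HR          | 0          
Legal       | 3          
Marketing   | 2          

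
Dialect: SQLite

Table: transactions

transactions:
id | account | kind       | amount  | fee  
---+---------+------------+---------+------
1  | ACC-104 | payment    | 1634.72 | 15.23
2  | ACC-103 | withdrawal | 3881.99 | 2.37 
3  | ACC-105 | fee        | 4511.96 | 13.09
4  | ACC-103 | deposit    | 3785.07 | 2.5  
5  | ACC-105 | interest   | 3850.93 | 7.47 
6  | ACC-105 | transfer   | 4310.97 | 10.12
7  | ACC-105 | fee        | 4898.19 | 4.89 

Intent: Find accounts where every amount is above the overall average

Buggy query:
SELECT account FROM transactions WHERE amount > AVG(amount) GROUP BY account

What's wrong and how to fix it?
Bug: WHERE evaluates per row before aggregation, so AVG() is unavailable

Fix: Use a subquery for AVG and a HAVING MIN(...) filter so the condition holds for every row in the group

Corrected query:
SELECT account FROM transactions GROUP BY account HAVING MIN(amount) > (SELECT AVG(amount) FROM transactions)

Result:
account
-------
ACC-105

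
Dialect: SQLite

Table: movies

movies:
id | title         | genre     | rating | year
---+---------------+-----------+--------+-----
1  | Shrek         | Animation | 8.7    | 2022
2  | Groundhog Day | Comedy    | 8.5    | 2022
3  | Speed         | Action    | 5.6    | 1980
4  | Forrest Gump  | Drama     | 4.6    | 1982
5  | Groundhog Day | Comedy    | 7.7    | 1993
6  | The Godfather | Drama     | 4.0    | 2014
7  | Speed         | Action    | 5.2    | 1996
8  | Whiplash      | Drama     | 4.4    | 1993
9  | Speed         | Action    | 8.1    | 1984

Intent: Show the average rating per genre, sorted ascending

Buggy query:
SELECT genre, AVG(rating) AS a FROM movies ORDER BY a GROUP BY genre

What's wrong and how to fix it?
Bug: GROUP BY must precede ORDER BY

Fix: Reorder: SELECT … FROM … GROUP BY … ORDER BY …

Corrected query:
SELECT genre, AVG(rating) AS a FROM movies GROUP BY genre ORDER BY a

Result:
genre     | a       
----------+---------
Drama     | 4.333333
Action    | 6.3     
Comedy    | 8.1     
Animation | 8.7     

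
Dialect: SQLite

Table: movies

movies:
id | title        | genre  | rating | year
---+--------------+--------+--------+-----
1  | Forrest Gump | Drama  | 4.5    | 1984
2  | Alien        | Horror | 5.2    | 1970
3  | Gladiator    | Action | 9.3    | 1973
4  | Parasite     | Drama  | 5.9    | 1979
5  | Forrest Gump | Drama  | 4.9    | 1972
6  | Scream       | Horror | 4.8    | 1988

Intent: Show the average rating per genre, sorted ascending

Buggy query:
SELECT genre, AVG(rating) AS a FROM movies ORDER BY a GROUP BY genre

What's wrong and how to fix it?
Bug: GROUP BY must precede ORDER BY

Fix: Reorder: SELECT … FROM … GROUP BY … ORDER BY …

Corrected query:
SELECT genre, AVG(rating) AS a FROM movies GROUP BY genre ORDER BY a

Result:
genre  | a  
-------+----
Horror | 5  
Drama  | 5.1
Action | 9.3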